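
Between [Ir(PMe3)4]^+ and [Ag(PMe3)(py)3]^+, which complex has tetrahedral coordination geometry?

[Ag(PMe3)(py)3]^+

For [Ir(PMe3)4]^+: Summing ligand charges against the +1 overall charge gives an oxidation state of +1 for iridium. Iridium is a group-9 element; Ir(I) is therefore d⁸. A 5d d⁸ ion has a large crystal-field splitting; square planar leaves the high-energy d_{x²−y²} orbital empty and maximises CFSE. → square planar.
For [Ag(PMe3)(py)3]^+: Ligand charges: trimethylphosphine is neutral; pyridine is neutral. With an overall charge of +1 the silver centre must be in the +1 oxidation state. Ag sits in group 11, so the d-electron count is 11 − 1 = 10. A d¹⁰ ion has no crystal-field stabilisation preference between square planar and tetrahedral, so four ligands adopt the sterically favoured tetrahedral geometry. → tetrahedral.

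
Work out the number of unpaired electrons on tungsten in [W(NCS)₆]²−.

2

Ligand charges: each isothiocyanate is −1. With an overall charge of −2 the tungsten centre must be in the +4 oxidation state.
W sits in group 6, so the d-electron count is 6 − 4 = 2.
In an octahedral field the d² configuration is t₂g²e_g⁰ (only one arrangement possible), giving 2 unpaired electrons.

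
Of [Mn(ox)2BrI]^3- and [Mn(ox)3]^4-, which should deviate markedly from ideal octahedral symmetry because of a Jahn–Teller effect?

[Mn(ox)2BrI]^3-: Each oxalate is −2; each bromide is −1; each iodide is −1; balancing the −3 overall charge requires Mn(III). Manganese is a group-7 element; Mn(III) is therefore d⁴. Bromide, iodide, and oxalate are weak-field ligands for a first-row metal, so the complex is high-spin. The t₂g³e_g¹ (high-spin) configuration has an unevenly filled e_g set; the Jahn–Teller theorem predicts a tetragonal distortion (typically axial elongation) to lift the degeneracy.
[Mn(ox)3]^4-: Each oxalate is −2; balancing the −4 overall charge requires Mn(II). Group 7 minus oxidation state 2 gives a d⁵ configuration. Oxalate is a weak-field ligand for a first-row metal, so the complex is high-spin. The d⁵ configuration leaves the e_g set evenly filled (or empty) — no strong Jahn–Teller driving force.

[Mn(ox)2BrI]^3-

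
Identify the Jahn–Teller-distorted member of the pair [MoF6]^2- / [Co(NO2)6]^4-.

[MoF6]^2-: Each fluoride is −1; balancing the −2 overall charge requires Mo(IV). Group 6 minus oxidation state 4 gives a d² configuration. The d² configuration leaves the e_g set evenly filled (or empty) — no strong Jahn–Teller driving force.
[Co(NO2)6]^4-: Ligand charges: each nitro (N-bound nitrite) is −1. With an overall charge of −4 the cobalt centre must be in the +2 oxidation state. Cobalt is a group-9 element; Co(II) is therefore d⁷. Nitro (N-bound nitrite) is a strong-field ligand (high in the spectrochemical series) for a first-row metal, so the complex is low-spin. The t₂g⁶e_g¹ (low-spin) configuration has an unevenly filled e_g set; the Jahn–Teller theorem predicts a tetragonal distortion (typically axial elongation) to lift the degeneracy.

[Co(NO2)6]^4-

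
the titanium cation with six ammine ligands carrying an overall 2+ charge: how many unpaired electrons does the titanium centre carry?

Ligand charges: ammonia is neutral. With an overall charge of +2 the titanium centre must be in the +2 oxidation state.
Ti sits in group 4, so the d-electron count is 4 − 2 = 2.
In an octahedral field the d² configuration is t₂g²e_g⁰ (only one arrangement possible), giving 2 unpaired electrons.

2 unpaired electrons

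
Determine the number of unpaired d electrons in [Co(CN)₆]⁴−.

1

Summing ligand charges against the −4 overall charge gives an oxidation state of +2 for cobalt.
Cobalt is a group-9 element; Co(II) is therefore d⁷.
The spin state decides the count: Cyanide is a strong-field ligand (high in the spectrochemical series) for a first-row metal, so the complex is low-spin.
An octahedral low-spin d⁷ ion is t₂g⁶e_g¹, giving 1 unpaired electron.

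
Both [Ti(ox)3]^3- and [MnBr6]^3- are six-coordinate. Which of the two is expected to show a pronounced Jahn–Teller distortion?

[MnBr6]^3-

[Ti(ox)3]^3-: Summing ligand charges against the −3 overall charge gives an oxidation state of +3 for titanium. Ti sits in group 4, so the d-electron count is 4 − 3 = 1. The d¹ configuration leaves the e_g set evenly filled (or empty) — no strong Jahn–Teller driving force.
[MnBr6]^3-: Ligand charges: each bromide is −1. With an overall charge of −3 the manganese centre must be in the +3 oxidation state. Mn sits in group 7, so the d-electron count is 7 − 3 = 4. Bromide is a weak-field ligand for a first-row metal, so the complex is high-spin. The t₂g³e_g¹ (high-spin) configuration has an unevenly filled e_g set; the Jahn–Teller theorem predicts a tetragonal distortion (typically axial elongation) to lift the degeneracy.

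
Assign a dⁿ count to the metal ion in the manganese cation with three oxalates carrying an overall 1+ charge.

Summing ligand charges against the +1 overall charge gives an oxidation state of +7 for manganese.
Manganese is a group-7 element; Mn(VII) is therefore d⁰.

d0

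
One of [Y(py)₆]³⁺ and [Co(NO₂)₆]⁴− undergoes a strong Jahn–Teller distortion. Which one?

[Y(py)₆]³⁺: Ligand charges: pyridine is neutral. With an overall charge of +3 the yttrium centre must be in the +3 oxidation state. Yttrium is a group-3 element; Y(III) is therefore d⁰. The d⁰ configuration leaves the e_g set evenly filled (or empty) — no strong Jahn–Teller driving force.
[Co(NO₂)₆]⁴−: Summing ligand charges against the −4 overall charge gives an oxidation state of +2 for cobalt. Cobalt is a group-9 element; Co(II) is therefore d⁷. Nitro (N-bound nitrite) is a strong-field ligand (high in the spectrochemical series) for a first-row metal, so the complex is low-spin. The t₂g⁶e_g¹ (low-spin) configuration has an unevenly filled e_g set; the Jahn–Teller theorem predicts a tetragonal distortion (typically axial elongation) to lift the degeneracy.

[Co(NO₂)₆]⁴−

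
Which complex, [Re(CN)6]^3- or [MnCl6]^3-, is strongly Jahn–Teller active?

[MnCl6]^3-

[Re(CN)6]^3-: Summing ligand charges against the −3 overall charge gives an oxidation state of +3 for rhenium. Group 7 minus oxidation state 3 gives a d⁴ configuration. A 5d ion has a large Δₒ and is invariably low-spin. The d⁴ configuration leaves the e_g set evenly filled (or empty) — no strong Jahn–Teller driving force.
[MnCl6]^3-: Each chloride is −1; balancing the −3 overall charge requires Mn(III). Manganese is a group-7 element; Mn(III) is therefore d⁴. Chloride is a weak-field ligand for a first-row metal, so the complex is high-spin. The t₂g³e_g¹ (high-spin) configuration has an unevenly filled e_g set; the Jahn–Teller theorem predicts a tetragonal distortion (typically axial elongation) to lift the degeneracy.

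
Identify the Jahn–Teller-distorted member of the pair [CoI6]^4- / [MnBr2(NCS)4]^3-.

[CoI6]^4-: Summing ligand charges against the −4 overall charge gives an oxidation state of +2 for cobalt. Co sits in group 9, so the d-electron count is 9 − 2 = 7. Iodide is a weak-field ligand for a first-row metal, so the complex is high-spin. The d⁷ configuration leaves the e_g set evenly filled (or empty) — no strong Jahn–Teller driving force.
[MnBr2(NCS)4]^3-: Summing ligand charges against the −3 overall charge gives an oxidation state of +3 for manganese. Mn sits in group 7, so the d-electron count is 7 − 3 = 4. Bromide and isothiocyanate are weak-field ligands for a first-row metal, so the complex is high-spin. The t₂g³e_g¹ (high-spin) configuration has an unevenly filled e_g set; the Jahn–Teller theorem predicts a tetragonal distortion (typically axial elongation) to lift the degeneracy.

[MnBr2(NCS)4]^3-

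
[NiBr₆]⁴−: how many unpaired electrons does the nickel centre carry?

2 unpaired electrons

Each bromide is −1; balancing the −4 overall charge requires Ni(II).
Group 10 minus oxidation state 2 gives a d⁸ configuration.
In an octahedral field the d⁸ configuration is t₂g⁶e_g² (only one arrangement possible), giving 2 unpaired electrons.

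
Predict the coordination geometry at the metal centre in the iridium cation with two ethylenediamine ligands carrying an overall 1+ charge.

square planar

Summing ligand charges against the +1 overall charge gives an oxidation state of +1 for iridium.
Ir sits in group 9, so the d-electron count is 9 − 1 = 8.
Counting donor atoms: 2×ethylenediamine (bidentate) → 4 donors. Coordination number = 4.
A 5d d⁸ ion has a large crystal-field splitting; square planar leaves the high-energy d_{x²−y²} orbital empty and maximises CFSE.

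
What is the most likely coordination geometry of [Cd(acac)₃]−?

Each acetylacetonate is −1; balancing the −1 overall charge requires Cd(II).
Cd sits in group 12, so the d-electron count is 12 − 2 = 10.
Counting donor atoms: 3×acetylacetonate (bidentate) → 6 donors. Coordination number = 6.
Six donors around a single metal centre give an octahedral coordination sphere.

octahedral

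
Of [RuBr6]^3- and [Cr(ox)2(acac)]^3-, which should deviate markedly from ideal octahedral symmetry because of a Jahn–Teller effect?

[RuBr6]^3-: Ligand charges: each bromide is −1. With an overall charge of −3 the ruthenium centre must be in the +3 oxidation state. Ruthenium is a group-8 element; Ru(III) is therefore d⁵. A 4d ion has a large Δₒ and is invariably low-spin. The d⁵ configuration leaves the e_g set evenly filled (or empty) — no strong Jahn–Teller driving force.
[Cr(ox)2(acac)]^3-: Ligand charges: each oxalate is −2; each acetylacetonate is −1. With an overall charge of −3 the chromium centre must be in the +2 oxidation state. Chromium is a group-6 element; Cr(II) is therefore d⁴. Acetylacetonate and oxalate are weak-field ligands for a first-row metal, so the complex is high-spin. The t₂g³e_g¹ (high-spin) configuration has an unevenly filled e_g set; the Jahn–Teller theorem predicts a tetragonal distortion (typically axial elongation) to lift the degeneracy.

[Cr(ox)2(acac)]^3-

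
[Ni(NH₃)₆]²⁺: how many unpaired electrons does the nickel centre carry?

Summing ligand charges against the +2 overall charge gives an oxidation state of +2 for nickel.
Nickel is a group-10 element; Ni(II) is therefore d⁸.
In an octahedral field the d⁸ configuration is t₂g⁶e_g² (only one arrangement possible), giving 2 unpaired electrons.

2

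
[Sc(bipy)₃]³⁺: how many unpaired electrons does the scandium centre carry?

0

2,2′-bipyridine is neutral; balancing the +3 overall charge requires Sc(III).
Sc sits in group 3, so the d-electron count is 3 − 3 = 0.
Counting donor atoms: 3×2,2′-bipyridine (bidentate) → 6 donors. Coordination number = 6.
In an octahedral field the d⁰ configuration is t₂g⁰e_g⁰, giving 0 unpaired electrons.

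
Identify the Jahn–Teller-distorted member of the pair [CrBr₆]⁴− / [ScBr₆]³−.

[CrBr₆]⁴−

[CrBr₆]⁴−: Ligand charges: each bromide is −1. With an overall charge of −4 the chromium centre must be in the +2 oxidation state. Group 6 minus oxidation state 2 gives a d⁴ configuration. Bromide is a weak-field ligand for a first-row metal, so the complex is high-spin. The t₂g³e_g¹ (high-spin) configuration has an unevenly filled e_g set; the Jahn–Teller theorem predicts a tetragonal distortion (typically axial elongation) to lift the degeneracy.
[ScBr₆]³−: Each bromide is −1; balancing the −3 overall charge requires Sc(III). Sc sits in group 3, so the d-electron count is 3 − 3 = 0. The d⁰ configuration leaves the e_g set evenly filled (or empty) — no strong Jahn–Teller driving force.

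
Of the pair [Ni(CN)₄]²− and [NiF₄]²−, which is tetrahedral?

[NiF₄]²−

For [Ni(CN)₄]²−: Summing ligand charges against the −2 overall charge gives an oxidation state of +2 for nickel. Group 10 minus oxidation state 2 gives a d⁸ configuration. Cyanide is a strong-field ligand (high in the spectrochemical series). A 3d d⁸ ion with strong-field ligands gains enough CFSE to favour square planar over tetrahedral. → square planar.
For [NiF₄]²−: Each fluoride is −1; balancing the −2 overall charge requires Ni(II). Nickel is a group-10 element; Ni(II) is therefore d⁸. Fluoride is a weak-field ligand. With weak-field ligands the CFSE gain from square planar is small, so a 3d d⁸ ion takes the sterically preferred tetrahedral geometry. → tetrahedral.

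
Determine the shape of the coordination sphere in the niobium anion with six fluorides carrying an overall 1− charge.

Each fluoride is −1; balancing the −1 overall charge requires Nb(V).
Niobium is a group-5 element; Nb(V) is therefore d⁰.
Coordination number: 6.
Six donors around a single metal centre give an octahedral coordination sphere.

octahedral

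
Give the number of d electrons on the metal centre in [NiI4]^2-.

d⁸

Summing ligand charges against the −2 overall charge gives an oxidation state of +2 for nickel.
Nickel is a group-10 element; Ni(II) is therefore d⁸.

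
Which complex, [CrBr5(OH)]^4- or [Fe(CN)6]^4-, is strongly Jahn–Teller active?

[CrBr5(OH)]^4-: Each bromide is −1; each hydroxide is −1; balancing the −4 overall charge requires Cr(II). Chromium is a group-6 element; Cr(II) is therefore d⁴. Bromide and hydroxide are weak-field ligands for a first-row metal, so the complex is high-spin. The t₂g³e_g¹ (high-spin) configuration has an unevenly filled e_g set; the Jahn–Teller theorem predicts a tetragonal distortion (typically axial elongation) to lift the degeneracy.
[Fe(CN)6]^4-: Ligand charges: each cyanide is −1. With an overall charge of −4 the iron centre must be in the +2 oxidation state. Fe sits in group 8, so the d-electron count is 8 − 2 = 6. Cyanide is a strong-field ligand (high in the spectrochemical series) for a first-row metal, so the complex is low-spin. The d⁶ configuration leaves the e_g set evenly filled (or empty) — no strong Jahn–Teller driving force.

[CrBr5(OH)]^4-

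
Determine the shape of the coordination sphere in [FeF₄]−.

Summing ligand charges against the −1 overall charge gives an oxidation state of +3 for iron.
Fe sits in group 8, so the d-electron count is 8 − 3 = 5.
With 4 monodentate ligands the coordination number is 4.
Fluoride is a weak-field ligand.
A high-spin d⁵ ion has zero CFSE in either geometry, so four ligands adopt the sterically favoured tetrahedral geometry.

tetrahedral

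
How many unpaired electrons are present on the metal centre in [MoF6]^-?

1

Ligand charges: each fluoride is −1. With an overall charge of −1 the molybdenum centre must be in the +5 oxidation state.
Mo sits in group 6, so the d-electron count is 6 − 5 = 1.
In an octahedral field the d¹ configuration is t₂g¹e_g⁰ (only one arrangement possible), giving 1 unpaired electron.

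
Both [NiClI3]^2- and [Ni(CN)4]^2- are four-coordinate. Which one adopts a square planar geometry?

For [NiClI3]^2-: Ligand charges: each chloride is −1; each iodide is −1. With an overall charge of −2 the nickel centre must be in the +2 oxidation state. Ni sits in group 10, so the d-electron count is 10 − 2 = 8. Chloride and iodide are weak-field ligands. With weak-field ligands the CFSE gain from square planar is small, so a 3d d⁸ ion takes the sterically preferred tetrahedral geometry. → tetrahedral.
For [Ni(CN)4]^2-: Ligand charges: each cyanide is −1. With an overall charge of −2 the nickel centre must be in the +2 oxidation state. Nickel is a group-10 element; Ni(II) is therefore d⁸. Cyanide is a strong-field ligand (high in the spectrochemical series). A 3d d⁸ ion with strong-field ligands gains enough CFSE to favour square planar over tetrahedral. → square planar.

[Ni(CN)4]^2-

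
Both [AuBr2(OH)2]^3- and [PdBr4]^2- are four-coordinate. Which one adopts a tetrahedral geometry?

[AuBr2(OH)2]^3-

For [AuBr2(OH)2]^3-: Summing ligand charges against the −3 overall charge gives an oxidation state of +1 for gold. Au sits in group 11, so the d-electron count is 11 − 1 = 10. A d¹⁰ ion has no crystal-field stabilisation preference between square planar and tetrahedral, so four ligands adopt the sterically favoured tetrahedral geometry. → tetrahedral.
For [PdBr4]^2-: Ligand charges: each bromide is −1. With an overall charge of −2 the palladium centre must be in the +2 oxidation state. Pd sits in group 10, so the d-electron count is 10 − 2 = 8. A 4d d⁸ ion has a large crystal-field splitting; square planar leaves the high-energy d_{x²−y²} orbital empty and maximises CFSE. → square planar.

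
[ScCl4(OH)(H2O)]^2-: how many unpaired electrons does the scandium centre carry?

Each chloride is −1; each hydroxide is −1; water is neutral; balancing the −2 overall charge requires Sc(III).
Sc sits in group 3, so the d-electron count is 3 − 3 = 0.
In an octahedral field the d⁰ configuration is t₂g⁰e_g⁰, giving 0 unpaired electrons.

0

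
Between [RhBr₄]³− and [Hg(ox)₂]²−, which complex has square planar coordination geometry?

For [RhBr₄]³−: Ligand charges: each bromide is −1. With an overall charge of −3 the rhodium centre must be in the +1 oxidation state. Rhodium is a group-9 element; Rh(I) is therefore d⁸. A 4d d⁸ ion has a large crystal-field splitting; square planar leaves the high-energy d_{x²−y²} orbital empty and maximises CFSE. → square planar.
For [Hg(ox)₂]²−: Summing ligand charges against the −2 overall charge gives an oxidation state of +2 for mercury. Group 12 minus oxidation state 2 gives a d¹⁰ configuration. A d¹⁰ ion has no crystal-field stabilisation preference between square planar and tetrahedral, so four ligands adopt the sterically favoured tetrahedral geometry. → tetrahedral.

[RhBr₄]³−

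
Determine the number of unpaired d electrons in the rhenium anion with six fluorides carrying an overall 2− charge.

3

Ligand charges: each fluoride is −1. With an overall charge of −2 the rhenium centre must be in the +4 oxidation state.
Re sits in group 7, so the d-electron count is 7 − 4 = 3.
In an octahedral field the d³ configuration is t₂g³e_g⁰ (only one arrangement possible), giving 3 unpaired electrons.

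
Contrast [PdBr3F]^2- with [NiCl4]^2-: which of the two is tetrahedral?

For [PdBr3F]^2-: Each bromide is −1; each fluoride is −1; balancing the −2 overall charge requires Pd(II). Palladium is a group-10 element; Pd(II) is therefore d⁸. A 4d d⁸ ion has a large crystal-field splitting; square planar leaves the high-energy d_{x²−y²} orbital empty and maximises CFSE. → square planar.
For [NiCl4]^2-: Each chloride is −1; balancing the −2 overall charge requires Ni(II). Nickel is a group-10 element; Ni(II) is therefore d⁸. Chloride is a weak-field ligand. With weak-field ligands the CFSE gain from square planar is small, so a 3d d⁸ ion takes the sterically preferred tetrahedral geometry. → tetrahedral.

[NiCl4]^2-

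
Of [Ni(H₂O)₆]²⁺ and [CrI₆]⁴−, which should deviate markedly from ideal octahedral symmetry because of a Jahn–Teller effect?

[Ni(H₂O)₆]²⁺: Ligand charges: water is neutral. With an overall charge of +2 the nickel centre must be in the +2 oxidation state. Nickel is a group-10 element; Ni(II) is therefore d⁸. The d⁸ configuration leaves the e_g set evenly filled (or empty) — no strong Jahn–Teller driving force.
[CrI₆]⁴−: Ligand charges: each iodide is −1. With an overall charge of −4 the chromium centre must be in the +2 oxidation state. Cr sits in group 6, so the d-electron count is 6 − 2 = 4. Iodide is a weak-field ligand for a first-row metal, so the complex is high-spin. The t₂g³e_g¹ (high-spin) configuration has an unevenly filled e_g set; the Jahn–Teller theorem predicts a tetragonal distortion (typically axial elongation) to lift the degeneracy.

[CrI₆]⁴−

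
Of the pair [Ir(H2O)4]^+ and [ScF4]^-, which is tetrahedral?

[ScF4]^-

For [Ir(H2O)4]^+: Summing ligand charges against the +1 overall charge gives an oxidation state of +1 for iridium. Ir sits in group 9, so the d-electron count is 9 − 1 = 8. A 5d d⁸ ion has a large crystal-field splitting; square planar leaves the high-energy d_{x²−y²} orbital empty and maximises CFSE. → square planar.
For [ScF4]^-: Ligand charges: each fluoride is −1. With an overall charge of −1 the scandium centre must be in the +3 oxidation state. Scandium is a group-3 element; Sc(III) is therefore d⁰. A d⁰ ion has no crystal-field stabilisation preference between square planar and tetrahedral, so four ligands adopt the sterically favoured tetrahedral geometry. → tetrahedral.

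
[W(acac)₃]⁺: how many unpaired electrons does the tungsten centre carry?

2

Ligand charges: each acetylacetonate is −1. With an overall charge of +1 the tungsten centre must be in the +4 oxidation state.
Tungsten is a group-6 element; W(IV) is therefore d².
Counting donor atoms: 3×acetylacetonate (bidentate) → 6 donors. Coordination number = 6.
In an octahedral field the d² configuration is t₂g²e_g⁰ (only one arrangement possible), giving 2 unpaired electrons.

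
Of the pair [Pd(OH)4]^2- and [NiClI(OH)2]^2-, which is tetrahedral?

For [Pd(OH)4]^2-: Ligand charges: each hydroxide is −1. With an overall charge of −2 the palladium centre must be in the +2 oxidation state. Group 10 minus oxidation state 2 gives a d⁸ configuration. A 4d d⁸ ion has a large crystal-field splitting; square planar leaves the high-energy d_{x²−y²} orbital empty and maximises CFSE. → square planar.
For [NiClI(OH)2]^2-: Summing ligand charges against the −2 overall charge gives an oxidation state of +2 for nickel. Group 10 minus oxidation state 2 gives a d⁸ configuration. Chloride, hydroxide, and iodide are weak-field ligands. With weak-field ligands the CFSE gain from square planar is small, so a 3d d⁸ ion takes the sterically preferred tetrahedral geometry. → tetrahedral.

[NiClI(OH)2]^2-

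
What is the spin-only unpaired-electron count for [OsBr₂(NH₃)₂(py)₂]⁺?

Each bromide is −1; ammonia is neutral; pyridine is neutral; balancing the +1 overall charge requires Os(III).
Group 8 minus oxidation state 3 gives a d⁵ configuration.
The spin state decides the count: a 5d ion has a large Δₒ and is invariably low-spin.
An octahedral low-spin d⁵ ion is t₂g⁵e_g⁰, giving 1 unpaired electron.

1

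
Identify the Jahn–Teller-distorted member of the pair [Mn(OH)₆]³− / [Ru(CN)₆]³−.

[Mn(OH)₆]³−

[Mn(OH)₆]³−: Ligand charges: each hydroxide is −1. With an overall charge of −3 the manganese centre must be in the +3 oxidation state. Group 7 minus oxidation state 3 gives a d⁴ configuration. Hydroxide is a weak-field ligand for a first-row metal, so the complex is high-spin. The t₂g³e_g¹ (high-spin) configuration has an unevenly filled e_g set; the Jahn–Teller theorem predicts a tetragonal distortion (typically axial elongation) to lift the degeneracy.
[Ru(CN)₆]³−: Each cyanide is −1; balancing the −3 overall charge requires Ru(III). Ru sits in group 8, so the d-electron count is 8 − 3 = 5. A 4d ion has a large Δₒ and is invariably low-spin. The d⁵ configuration leaves the e_g set evenly filled (or empty) — no strong Jahn–Teller driving force.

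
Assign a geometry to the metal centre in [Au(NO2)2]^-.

linear

Each nitro (N-bound nitrite) is −1; balancing the −1 overall charge requires Au(I).
Au sits in group 11, so the d-electron count is 11 − 1 = 10.
With 2 monodentate ligands the coordination number is 2.
A d¹⁰ ion with only two ligands adopts a linear arrangement (sp hybridisation; no CFSE preference).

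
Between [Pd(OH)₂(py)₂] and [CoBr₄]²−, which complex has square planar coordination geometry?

For [Pd(OH)₂(py)₂]: Each hydroxide is −1; pyridine is neutral; balancing the 0 overall charge requires Pd(II). Group 10 minus oxidation state 2 gives a d⁸ configuration. A 4d d⁸ ion has a large crystal-field splitting; square planar leaves the high-energy d_{x²−y²} orbital empty and maximises CFSE. → square planar.
For [CoBr₄]²−: Ligand charges: each bromide is −1. With an overall charge of −2 the cobalt centre must be in the +2 oxidation state. Cobalt is a group-9 element; Co(II) is therefore d⁷. For a high-spin 3d d⁷ ion with weak-field ligands the small Δₜ gives little square-planar CFSE advantage, so four ligands adopt the sterically favoured tetrahedral geometry. → tetrahedral.

[Pd(OH)₂(py)₂]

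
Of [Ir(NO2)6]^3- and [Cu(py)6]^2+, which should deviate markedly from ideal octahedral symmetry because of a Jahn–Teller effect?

[Ir(NO2)6]^3-: Summing ligand charges against the −3 overall charge gives an oxidation state of +3 for iridium. Ir sits in group 9, so the d-electron count is 9 − 3 = 6. A 5d ion has a large Δₒ and is invariably low-spin. The d⁶ configuration leaves the e_g set evenly filled (or empty) — no strong Jahn–Teller driving force.
[Cu(py)6]^2+: Summing ligand charges against the +2 overall charge gives an oxidation state of +2 for copper. Cu sits in group 11, so the d-electron count is 11 − 2 = 9. The t₂g⁶e_g³ configuration has an unevenly filled e_g set; the Jahn–Teller theorem predicts a tetragonal distortion (typically axial elongation) to lift the degeneracy.

[Cu(py)6]^2+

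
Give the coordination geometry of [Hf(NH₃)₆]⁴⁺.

octahedral

Ligand charges: ammonia is neutral. With an overall charge of +4 the hafnium centre must be in the +4 oxidation state.
Group 4 minus oxidation state 4 gives a d⁰ configuration.
Coordination number: 6.
Six donors around a single metal centre give an octahedral coordination sphere.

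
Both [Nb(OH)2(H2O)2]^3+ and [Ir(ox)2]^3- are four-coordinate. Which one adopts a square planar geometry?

For [Nb(OH)2(H2O)2]^3+: Summing ligand charges against the +3 overall charge gives an oxidation state of +5 for niobium. Nb sits in group 5, so the d-electron count is 5 − 5 = 0. A d⁰ ion has no crystal-field stabilisation preference between square planar and tetrahedral, so four ligands adopt the sterically favoured tetrahedral geometry. → tetrahedral.
For [Ir(ox)2]^3-: Summing ligand charges against the −3 overall charge gives an oxidation state of +1 for iridium. Ir sits in group 9, so the d-electron count is 9 − 1 = 8. A 5d d⁸ ion has a large crystal-field splitting; square planar leaves the high-energy d_{x²−y²} orbital empty and maximises CFSE. → square planar.

[Ir(ox)2]^3-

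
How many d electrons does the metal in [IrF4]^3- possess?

d⁸

Ligand charges: each fluoride is −1. With an overall charge of −3 the iridium centre must be in the +1 oxidation state.
Group 9 minus oxidation state 1 gives a d⁸ configuration.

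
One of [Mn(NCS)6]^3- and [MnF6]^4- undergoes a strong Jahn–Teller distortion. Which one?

[Mn(NCS)6]^3-: Ligand charges: each isothiocyanate is −1. With an overall charge of −3 the manganese centre must be in the +3 oxidation state. Mn sits in group 7, so the d-electron count is 7 − 3 = 4. Isothiocyanate is a weak-field ligand for a first-row metal, so the complex is high-spin. The t₂g³e_g¹ (high-spin) configuration has an unevenly filled e_g set; the Jahn–Teller theorem predicts a tetragonal distortion (typically axial elongation) to lift the degeneracy.
[MnF6]^4-: Summing ligand charges against the −4 overall charge gives an oxidation state of +2 for manganese. Group 7 minus oxidation state 2 gives a d⁵ configuration. Fluoride is a weak-field ligand for a first-row metal, so the complex is high-spin. The d⁵ configuration leaves the e_g set evenly filled (or empty) — no strong Jahn–Teller driving force.

[Mn(NCS)6]^3-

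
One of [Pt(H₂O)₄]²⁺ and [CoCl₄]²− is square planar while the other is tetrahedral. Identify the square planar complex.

For [Pt(H₂O)₄]²⁺: Ligand charges: water is neutral. With an overall charge of +2 the platinum centre must be in the +2 oxidation state. Group 10 minus oxidation state 2 gives a d⁸ configuration. A 5d d⁸ ion has a large crystal-field splitting; square planar leaves the high-energy d_{x²−y²} orbital empty and maximises CFSE. → square planar.
For [CoCl₄]²−: Each chloride is −1; balancing the −2 overall charge requires Co(II). Cobalt is a group-9 element; Co(II) is therefore d⁷. For a high-spin 3d d⁷ ion with weak-field ligands the small Δₜ gives little square-planar CFSE advantage, so four ligands adopt the sterically favoured tetrahedral geometry. → tetrahedral.

[Pt(H₂O)₄]²⁺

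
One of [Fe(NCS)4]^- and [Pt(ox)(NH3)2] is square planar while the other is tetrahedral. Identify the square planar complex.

[Pt(ox)(NH3)2]

For [Fe(NCS)4]^-: Summing ligand charges against the −1 overall charge gives an oxidation state of +3 for iron. Fe sits in group 8, so the d-electron count is 8 − 3 = 5. A high-spin d⁵ ion has zero CFSE in either geometry, so four ligands adopt the sterically favoured tetrahedral geometry. → tetrahedral.
For [Pt(ox)(NH3)2]: Summing ligand charges against the 0 overall charge gives an oxidation state of +2 for platinum. Pt sits in group 10, so the d-electron count is 10 − 2 = 8. A 5d d⁸ ion has a large crystal-field splitting; square planar leaves the high-energy d_{x²−y²} orbital empty and maximises CFSE. → square planar.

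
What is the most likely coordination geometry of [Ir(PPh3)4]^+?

Ligand charges: triphenylphosphine is neutral. With an overall charge of +1 the iridium centre must be in the +1 oxidation state.
Group 9 minus oxidation state 1 gives a d⁸ configuration.
With 4 monodentate ligands the coordination number is 4.
A 5d d⁸ ion has a large crystal-field splitting; square planar leaves the high-energy d_{x²−y²} orbital empty and maximises CFSE.

square planar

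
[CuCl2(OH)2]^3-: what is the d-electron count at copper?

d¹⁰

Ligand charges: each chloride is −1; each hydroxide is −1. With an overall charge of −3 the copper centre must be in the +1 oxidation state.
Copper is a group-11 element; Cu(I) is therefore d¹⁰.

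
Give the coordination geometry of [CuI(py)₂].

trigonal planar

Each iodide is −1; pyridine is neutral; balancing the 0 overall charge requires Cu(I).
Cu sits in group 11, so the d-electron count is 11 − 1 = 10.
With 3 monodentate ligands the coordination number is 3.
Three ligands around a d¹⁰ centre minimise repulsion in a trigonal-planar arrangement.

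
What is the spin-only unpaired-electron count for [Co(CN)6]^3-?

Summing ligand charges against the −3 overall charge gives an oxidation state of +3 for cobalt.
Cobalt is a group-9 element; Co(III) is therefore d⁶.
The spin state decides the count: Co(III) has an exceptionally large octahedral splitting and is low-spin with essentially every ligand except fluoride.
An octahedral low-spin d⁶ ion is t₂g⁶e_g⁰, giving 0 unpaired electrons.

0 unpaired electrons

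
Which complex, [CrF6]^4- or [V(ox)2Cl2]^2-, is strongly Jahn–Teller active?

[CrF6]^4-: Ligand charges: each fluoride is −1. With an overall charge of −4 the chromium centre must be in the +2 oxidation state. Group 6 minus oxidation state 2 gives a d⁴ configuration. Fluoride is a weak-field ligand for a first-row metal, so the complex is high-spin. The t₂g³e_g¹ (high-spin) configuration has an unevenly filled e_g set; the Jahn–Teller theorem predicts a tetragonal distortion (typically axial elongation) to lift the degeneracy.
[V(ox)2Cl2]^2-: Summing ligand charges against the −2 overall charge gives an oxidation state of +4 for vanadium. Vanadium is a group-5 element; V(IV) is therefore d¹. The d¹ configuration leaves the e_g set evenly filled (or empty) — no strong Jahn–Teller driving force.

[CrF6]^4-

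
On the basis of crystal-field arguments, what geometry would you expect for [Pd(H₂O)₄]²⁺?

square planar

Ligand charges: water is neutral. With an overall charge of +2 the palladium centre must be in the +2 oxidation state.
Palladium is a group-10 element; Pd(II) is therefore d⁸.
Coordination number: 4.
A 4d d⁸ ion has a large crystal-field splitting; square planar leaves the high-energy d_{x²−y²} orbital empty and maximises CFSE.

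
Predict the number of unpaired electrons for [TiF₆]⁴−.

2

Each fluoride is −1; balancing the −4 overall charge requires Ti(II).
Ti sits in group 4, so the d-electron count is 4 − 2 = 2.
In an octahedral field the d² configuration is t₂g²e_g⁰ (only one arrangement possible), giving 2 unpaired electrons.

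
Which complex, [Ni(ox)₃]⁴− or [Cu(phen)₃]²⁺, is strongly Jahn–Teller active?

[Ni(ox)₃]⁴−: Summing ligand charges against the −4 overall charge gives an oxidation state of +2 for nickel. Nickel is a group-10 element; Ni(II) is therefore d⁸. The d⁸ configuration leaves the e_g set evenly filled (or empty) — no strong Jahn–Teller driving force.
[Cu(phen)₃]²⁺: Summing ligand charges against the +2 overall charge gives an oxidation state of +2 for copper. Cu sits in group 11, so the d-electron count is 11 − 2 = 9. The t₂g⁶e_g³ configuration has an unevenly filled e_g set; the Jahn–Teller theorem predicts a tetragonal distortion (typically axial elongation) to lift the degeneracy.

[Cu(phen)₃]²⁺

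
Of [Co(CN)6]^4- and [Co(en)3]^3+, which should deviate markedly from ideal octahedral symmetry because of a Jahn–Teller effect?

[Co(CN)6]^4-

[Co(CN)6]^4-: Summing ligand charges against the −4 overall charge gives an oxidation state of +2 for cobalt. Cobalt is a group-9 element; Co(II) is therefore d⁷. Cyanide is a strong-field ligand (high in the spectrochemical series) for a first-row metal, so the complex is low-spin. The t₂g⁶e_g¹ (low-spin) configuration has an unevenly filled e_g set; the Jahn–Teller theorem predicts a tetragonal distortion (typically axial elongation) to lift the degeneracy.
[Co(en)3]^3+: Ethylenediamine is neutral; balancing the +3 overall charge requires Co(III). Co sits in group 9, so the d-electron count is 9 − 3 = 6. Co(III) has an exceptionally large octahedral splitting and is low-spin with essentially every ligand except fluoride. The d⁶ configuration leaves the e_g set evenly filled (or empty) — no strong Jahn–Teller driving force.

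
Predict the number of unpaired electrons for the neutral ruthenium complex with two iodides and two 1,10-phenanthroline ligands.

0

Each iodide is −1; 1,10-phenanthroline is neutral; balancing the 0 overall charge requires Ru(II).
Ruthenium is a group-8 element; Ru(II) is therefore d⁶.
Counting donor atoms: 2×iodide (monodentate) → 2 donors; 2×1,10-phenanthroline (bidentate) → 4 donors. Coordination number = 6.
The spin state decides the count: a 4d ion has a large Δₒ and is invariably low-spin.
An octahedral low-spin d⁶ ion is t₂g⁶e_g⁰, giving 0 unpaired electrons.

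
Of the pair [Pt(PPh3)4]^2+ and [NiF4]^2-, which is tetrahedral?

[NiF4]^2-

For [Pt(PPh3)4]^2+: Ligand charges: triphenylphosphine is neutral. With an overall charge of +2 the platinum centre must be in the +2 oxidation state. Group 10 minus oxidation state 2 gives a d⁸ configuration. A 5d d⁸ ion has a large crystal-field splitting; square planar leaves the high-energy d_{x²−y²} orbital empty and maximises CFSE. → square planar.
For [NiF4]^2-: Each fluoride is −1; balancing the −2 overall charge requires Ni(II). Ni sits in group 10, so the d-electron count is 10 − 2 = 8. Fluoride is a weak-field ligand. With weak-field ligands the CFSE gain from square planar is small, so a 3d d⁸ ion takes the sterically preferred tetrahedral geometry. → tetrahedral.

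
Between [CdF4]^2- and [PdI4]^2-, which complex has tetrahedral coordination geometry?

[CdF4]^2-

For [CdF4]^2-: Ligand charges: each fluoride is −1. With an overall charge of −2 the cadmium centre must be in the +2 oxidation state. Cadmium is a group-12 element; Cd(II) is therefore d¹⁰. A d¹⁰ ion has no crystal-field stabilisation preference between square planar and tetrahedral, so four ligands adopt the sterically favoured tetrahedral geometry. → tetrahedral.
For [PdI4]^2-: Ligand charges: each iodide is −1. With an overall charge of −2 the palladium centre must be in the +2 oxidation state. Palladium is a group-10 element; Pd(II) is therefore d⁸. A 4d d⁸ ion has a large crystal-field splitting; square planar leaves the high-energy d_{x²−y²} orbital empty and maximises CFSE. → square planar.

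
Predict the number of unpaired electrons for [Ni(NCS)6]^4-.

2

Ligand charges: each isothiocyanate is −1. With an overall charge of −4 the nickel centre must be in the +2 oxidation state.
Ni sits in group 10, so the d-electron count is 10 − 2 = 8.
In an octahedral field the d⁸ configuration is t₂g⁶e_g² (only one arrangement possible), giving 2 unpaired electrons.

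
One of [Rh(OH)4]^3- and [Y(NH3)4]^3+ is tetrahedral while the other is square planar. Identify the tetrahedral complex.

[Y(NH3)4]^3+

For [Rh(OH)4]^3-: Summing ligand charges against the −3 overall charge gives an oxidation state of +1 for rhodium. Group 9 minus oxidation state 1 gives a d⁸ configuration. A 4d d⁸ ion has a large crystal-field splitting; square planar leaves the high-energy d_{x²−y²} orbital empty and maximises CFSE. → square planar.
For [Y(NH3)4]^3+: Ligand charges: ammonia is neutral. With an overall charge of +3 the yttrium centre must be in the +3 oxidation state. Group 3 minus oxidation state 3 gives a d⁰ configuration. A d⁰ ion has no crystal-field stabilisation preference between square planar and tetrahedral, so four ligands adopt the sterically favoured tetrahedral geometry. → tetrahedral.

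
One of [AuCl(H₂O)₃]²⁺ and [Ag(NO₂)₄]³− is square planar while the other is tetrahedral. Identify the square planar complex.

[AuCl(H₂O)₃]²⁺

For [AuCl(H₂O)₃]²⁺: Summing ligand charges against the +2 overall charge gives an oxidation state of +3 for gold. Group 11 minus oxidation state 3 gives a d⁸ configuration. A 5d d⁸ ion has a large crystal-field splitting; square planar leaves the high-energy d_{x²−y²} orbital empty and maximises CFSE. → square planar.
For [Ag(NO₂)₄]³−: Ligand charges: each nitro (N-bound nitrite) is −1. With an overall charge of −3 the silver centre must be in the +1 oxidation state. Group 11 minus oxidation state 1 gives a d¹⁰ configuration. A d¹⁰ ion has no crystal-field stabilisation preference between square planar and tetrahedral, so four ligands adopt the sterically favoured tetrahedral geometry. → tetrahedral.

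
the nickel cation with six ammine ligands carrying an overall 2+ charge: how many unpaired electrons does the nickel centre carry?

2 unpaired electrons

Ammonia is neutral; balancing the +2 overall charge requires Ni(II).
Nickel is a group-10 element; Ni(II) is therefore d⁸.
In an octahedral field the d⁸ configuration is t₂g⁶e_g² (only one arrangement possible), giving 2 unpaired electrons.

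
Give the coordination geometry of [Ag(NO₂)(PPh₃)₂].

Ligand charges: each nitro (N-bound nitrite) is −1; triphenylphosphine is neutral. With an overall charge of 0 the silver centre must be in the +1 oxidation state.
Ag sits in group 11, so the d-electron count is 11 − 1 = 10.
With 3 monodentate ligands the coordination number is 3.
Three ligands around a d¹⁰ centre minimise repulsion in a trigonal-planar arrangement.

trigonal planar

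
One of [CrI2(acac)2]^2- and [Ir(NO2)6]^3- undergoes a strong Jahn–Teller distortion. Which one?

[CrI2(acac)2]^2-: Each iodide is −1; each acetylacetonate is −1; balancing the −2 overall charge requires Cr(II). Cr sits in group 6, so the d-electron count is 6 − 2 = 4. Acetylacetonate and iodide are weak-field ligands for a first-row metal, so the complex is high-spin. The t₂g³e_g¹ (high-spin) configuration has an unevenly filled e_g set; the Jahn–Teller theorem predicts a tetragonal distortion (typically axial elongation) to lift the degeneracy.
[Ir(NO2)6]^3-: Each nitro (N-bound nitrite) is −1; balancing the −3 overall charge requires Ir(III). Iridium is a group-9 element; Ir(III) is therefore d⁶. A 5d ion has a large Δₒ and is invariably low-spin. The d⁶ configuration leaves the e_g set evenly filled (or empty) — no strong Jahn–Teller driving force.

[CrI2(acac)2]^2-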